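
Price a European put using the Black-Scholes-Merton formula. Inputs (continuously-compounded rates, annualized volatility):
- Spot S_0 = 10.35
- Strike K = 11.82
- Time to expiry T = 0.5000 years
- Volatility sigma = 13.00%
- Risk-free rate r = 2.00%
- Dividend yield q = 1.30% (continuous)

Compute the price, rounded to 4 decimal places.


d1 = (ln(S/K) + (r - q + 0.5*sigma^2) * T) / (sigma * sqrt(T)) = -1.36070725
d2 = d1 - sigma * sqrt(T) = -1.45263113
exp(-rT) = 0.99004983; exp(-qT) = 0.99352108
P = K * exp(-rT) * N(-d2) - S_0 * exp(-qT) * N(-d1)
N(-d1) = 0.91319689; N(-d2) = 0.92683690
P = 11.8200 * 0.99004983 * 0.92683690 - 10.3500 * 0.99352108 * 0.91319689 = 1.4559

Answer: Price = 1.4559


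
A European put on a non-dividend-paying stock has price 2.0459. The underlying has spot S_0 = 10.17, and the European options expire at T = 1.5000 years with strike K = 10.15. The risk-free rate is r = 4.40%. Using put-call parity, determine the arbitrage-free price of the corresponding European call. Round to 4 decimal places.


Answer: Call price = 2.7142

Derivation:
Put-call parity: C - P = S_0 * exp(-qT) - K * exp(-rT).
S_0 * exp(-qT) = 10.1700 * 1.00000000 = 10.17000000
K * exp(-rT) = 10.1500 * 0.93613086 = 9.50172827
C = P + S*exp(-qT) - K*exp(-rT)
C = 2.0459 + 10.17000000 - 9.50172827 = 2.7142


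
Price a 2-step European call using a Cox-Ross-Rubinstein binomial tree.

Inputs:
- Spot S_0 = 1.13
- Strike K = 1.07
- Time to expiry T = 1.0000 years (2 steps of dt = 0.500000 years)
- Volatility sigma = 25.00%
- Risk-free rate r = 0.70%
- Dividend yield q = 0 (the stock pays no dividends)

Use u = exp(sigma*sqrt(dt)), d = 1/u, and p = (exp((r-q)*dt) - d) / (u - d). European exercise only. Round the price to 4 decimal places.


dt = T/N = 0.500000
u = exp(sigma*sqrt(dt)) = 1.193365; d = 1/u = 0.837967
p = (exp((r-q)*dt) - d) / (u - d) = 0.465786
Discount per step: exp(-r*dt) = 0.996506
Stock lattice S(k, i) with i counting down-moves:
  k=0: S(0,0) = 1.1300
  k=1: S(1,0) = 1.3485; S(1,1) = 0.9469
  k=2: S(2,0) = 1.6093; S(2,1) = 1.1300; S(2,2) = 0.7935
Terminal payoffs V(N, i) = max(S_T - K, 0):
  V(2,0) = 0.539254; V(2,1) = 0.060000; V(2,2) = 0.000000
Backward induction: V(k, i) = exp(-r*dt) * [p * V(k+1, i) + (1-p) * V(k+1, i+1)].
  V(1,0) = exp(-r*dt) * [p*0.539254 + (1-p)*0.060000] = 0.282240
  V(1,1) = exp(-r*dt) * [p*0.060000 + (1-p)*0.000000] = 0.027850
  V(0,0) = exp(-r*dt) * [p*0.282240 + (1-p)*0.027850] = 0.145830

Answer: Price = V(0,0) = 0.1458


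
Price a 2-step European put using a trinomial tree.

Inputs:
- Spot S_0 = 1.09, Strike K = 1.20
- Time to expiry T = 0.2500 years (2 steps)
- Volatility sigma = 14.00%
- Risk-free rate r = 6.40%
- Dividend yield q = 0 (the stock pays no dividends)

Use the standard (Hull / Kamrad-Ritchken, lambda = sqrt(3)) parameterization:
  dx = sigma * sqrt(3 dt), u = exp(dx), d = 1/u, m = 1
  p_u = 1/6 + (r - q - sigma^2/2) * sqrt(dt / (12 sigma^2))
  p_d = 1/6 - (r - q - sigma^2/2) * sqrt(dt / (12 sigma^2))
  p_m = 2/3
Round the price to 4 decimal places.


Answer: Price = V(0,0) = 0.0949

Derivation:
dt = T/N = 0.125000; dx = sigma*sqrt(3*dt) = 0.085732
u = exp(dx) = 1.089514; d = 1/u = 0.917840
p_u = 0.206179, p_m = 0.666667, p_d = 0.127154
Discount per step: exp(-r*dt) = 0.992032
Stock lattice S(k, j) with j the centered position index:
  k=0: S(0,+0) = 1.0900
  k=1: S(1,-1) = 1.0004; S(1,+0) = 1.0900; S(1,+1) = 1.1876
  k=2: S(2,-2) = 0.9182; S(2,-1) = 1.0004; S(2,+0) = 1.0900; S(2,+1) = 1.1876; S(2,+2) = 1.2939
Terminal payoffs V(N, j) = max(K - S_T, 0):
  V(2,-2) = 0.281751; V(2,-1) = 0.199554; V(2,+0) = 0.110000; V(2,+1) = 0.012429; V(2,+2) = 0.000000
Backward induction: V(k, j) = exp(-r*dt) * [p_u * V(k+1, j+1) + p_m * V(k+1, j) + p_d * V(k+1, j-1)]
  V(1,-1) = exp(-r*dt) * [p_u*0.110000 + p_m*0.199554 + p_d*0.281751] = 0.190016
  V(1,+0) = exp(-r*dt) * [p_u*0.012429 + p_m*0.110000 + p_d*0.199554] = 0.100463
  V(1,+1) = exp(-r*dt) * [p_u*0.000000 + p_m*0.012429 + p_d*0.110000] = 0.022096
  V(0,+0) = exp(-r*dt) * [p_u*0.022096 + p_m*0.100463 + p_d*0.190016] = 0.094930


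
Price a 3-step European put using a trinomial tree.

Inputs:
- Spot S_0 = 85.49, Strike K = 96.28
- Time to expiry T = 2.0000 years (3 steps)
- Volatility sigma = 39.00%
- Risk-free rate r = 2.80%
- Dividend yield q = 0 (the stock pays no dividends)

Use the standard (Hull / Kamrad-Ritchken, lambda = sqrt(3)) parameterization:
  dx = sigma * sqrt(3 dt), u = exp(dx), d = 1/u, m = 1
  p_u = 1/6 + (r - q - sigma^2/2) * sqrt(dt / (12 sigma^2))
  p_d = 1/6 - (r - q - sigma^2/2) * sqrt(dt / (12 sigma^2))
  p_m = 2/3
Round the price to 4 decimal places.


dt = T/N = 0.666667; dx = sigma*sqrt(3*dt) = 0.551543
u = exp(dx) = 1.735930; d = 1/u = 0.576060
p_u = 0.137627, p_m = 0.666667, p_d = 0.195706
Discount per step: exp(-r*dt) = 0.981506
Stock lattice S(k, j) with j the centered position index:
  k=0: S(0,+0) = 85.4900
  k=1: S(1,-1) = 49.2474; S(1,+0) = 85.4900; S(1,+1) = 148.4047
  k=2: S(2,-2) = 28.3694; S(2,-1) = 49.2474; S(2,+0) = 85.4900; S(2,+1) = 148.4047; S(2,+2) = 257.6201
  k=3: S(3,-3) = 16.3425; S(3,-2) = 28.3694; S(3,-1) = 49.2474; S(3,+0) = 85.4900; S(3,+1) = 148.4047; S(3,+2) = 257.6201; S(3,+3) = 447.2104
Terminal payoffs V(N, j) = max(K - S_T, 0):
  V(3,-3) = 79.937492; V(3,-2) = 67.910551; V(3,-1) = 47.032622; V(3,+0) = 10.790000; V(3,+1) = 0.000000; V(3,+2) = 0.000000; V(3,+3) = 0.000000
Backward induction: V(k, j) = exp(-r*dt) * [p_u * V(k+1, j+1) + p_m * V(k+1, j) + p_d * V(k+1, j-1)]
  V(2,-2) = exp(-r*dt) * [p_u*47.032622 + p_m*67.910551 + p_d*79.937492] = 66.144639
  V(2,-1) = exp(-r*dt) * [p_u*10.790000 + p_m*47.032622 + p_d*67.910551] = 45.277488
  V(2,+0) = exp(-r*dt) * [p_u*0.000000 + p_m*10.790000 + p_d*47.032622] = 16.094663
  V(2,+1) = exp(-r*dt) * [p_u*0.000000 + p_m*0.000000 + p_d*10.790000] = 2.072620
  V(2,+2) = exp(-r*dt) * [p_u*0.000000 + p_m*0.000000 + p_d*0.000000] = 0.000000
  V(1,-1) = exp(-r*dt) * [p_u*16.094663 + p_m*45.277488 + p_d*66.144639] = 44.506391
  V(1,+0) = exp(-r*dt) * [p_u*2.072620 + p_m*16.094663 + p_d*45.277488] = 19.508538
  V(1,+1) = exp(-r*dt) * [p_u*0.000000 + p_m*2.072620 + p_d*16.094663] = 4.447770
  V(0,+0) = exp(-r*dt) * [p_u*4.447770 + p_m*19.508538 + p_d*44.506391] = 21.915087

Answer: Price = V(0,0) = 21.9151


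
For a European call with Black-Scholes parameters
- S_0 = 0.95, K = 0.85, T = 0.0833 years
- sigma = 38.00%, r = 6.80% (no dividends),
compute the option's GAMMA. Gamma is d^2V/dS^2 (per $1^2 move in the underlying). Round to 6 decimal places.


Answer: Gamma = 2.043553

Derivation:
d1 = 1.1206266930; d2 = 1.0109520834
phi(d1) = 0.2129196050; exp(-qT) = 1.0000000000; exp(-rT) = 0.9943516125
Gamma = exp(-qT) * phi(d1) / (S * sigma * sqrt(T)) = 1.0000000000 * 0.2129196050 / (0.9500 * 0.3800 * 0.2886173938) = 2.043553


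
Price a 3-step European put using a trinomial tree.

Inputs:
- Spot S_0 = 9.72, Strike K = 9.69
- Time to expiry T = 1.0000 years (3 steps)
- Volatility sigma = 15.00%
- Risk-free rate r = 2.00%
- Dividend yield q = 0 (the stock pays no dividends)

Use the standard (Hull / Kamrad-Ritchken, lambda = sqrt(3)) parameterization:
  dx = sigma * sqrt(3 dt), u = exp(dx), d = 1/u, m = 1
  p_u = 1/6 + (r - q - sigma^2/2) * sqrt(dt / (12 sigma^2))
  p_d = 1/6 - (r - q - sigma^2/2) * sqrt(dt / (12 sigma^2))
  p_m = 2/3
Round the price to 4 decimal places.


Answer: Price = V(0,0) = 0.4219

Derivation:
dt = T/N = 0.333333; dx = sigma*sqrt(3*dt) = 0.150000
u = exp(dx) = 1.161834; d = 1/u = 0.860708
p_u = 0.176389, p_m = 0.666667, p_d = 0.156944
Discount per step: exp(-r*dt) = 0.993356
Stock lattice S(k, j) with j the centered position index:
  k=0: S(0,+0) = 9.7200
  k=1: S(1,-1) = 8.3661; S(1,+0) = 9.7200; S(1,+1) = 11.2930
  k=2: S(2,-2) = 7.2008; S(2,-1) = 8.3661; S(2,+0) = 9.7200; S(2,+1) = 11.2930; S(2,+2) = 13.1206
  k=3: S(3,-3) = 6.1977; S(3,-2) = 7.2008; S(3,-1) = 8.3661; S(3,+0) = 9.7200; S(3,+1) = 11.2930; S(3,+2) = 13.1206; S(3,+3) = 15.2440
Terminal payoffs V(N, j) = max(K - S_T, 0):
  V(3,-3) = 3.492254; V(3,-2) = 2.489247; V(3,-1) = 1.323918; V(3,+0) = 0.000000; V(3,+1) = 0.000000; V(3,+2) = 0.000000; V(3,+3) = 0.000000
Backward induction: V(k, j) = exp(-r*dt) * [p_u * V(k+1, j+1) + p_m * V(k+1, j) + p_d * V(k+1, j-1)]
  V(2,-2) = exp(-r*dt) * [p_u*1.323918 + p_m*2.489247 + p_d*3.492254] = 2.424892
  V(2,-1) = exp(-r*dt) * [p_u*0.000000 + p_m*1.323918 + p_d*2.489247] = 1.264825
  V(2,+0) = exp(-r*dt) * [p_u*0.000000 + p_m*0.000000 + p_d*1.323918] = 0.206401
  V(2,+1) = exp(-r*dt) * [p_u*0.000000 + p_m*0.000000 + p_d*0.000000] = 0.000000
  V(2,+2) = exp(-r*dt) * [p_u*0.000000 + p_m*0.000000 + p_d*0.000000] = 0.000000
  V(1,-1) = exp(-r*dt) * [p_u*0.206401 + p_m*1.264825 + p_d*2.424892] = 1.251824
  V(1,+0) = exp(-r*dt) * [p_u*0.000000 + p_m*0.206401 + p_d*1.264825] = 0.333875
  V(1,+1) = exp(-r*dt) * [p_u*0.000000 + p_m*0.000000 + p_d*0.206401] = 0.032178
  V(0,+0) = exp(-r*dt) * [p_u*0.032178 + p_m*0.333875 + p_d*1.251824] = 0.421904


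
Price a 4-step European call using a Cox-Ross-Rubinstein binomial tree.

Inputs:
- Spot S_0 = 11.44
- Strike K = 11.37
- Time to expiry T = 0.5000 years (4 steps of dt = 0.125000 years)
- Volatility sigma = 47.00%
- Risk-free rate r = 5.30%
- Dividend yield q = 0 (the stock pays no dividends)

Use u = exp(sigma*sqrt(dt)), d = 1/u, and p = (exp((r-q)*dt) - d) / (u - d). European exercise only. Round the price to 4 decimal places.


Answer: Price = V(0,0) = 1.5993

Derivation:
dt = T/N = 0.125000
u = exp(sigma*sqrt(dt)) = 1.180774; d = 1/u = 0.846902
p = (exp((r-q)*dt) - d) / (u - d) = 0.478462
Discount per step: exp(-r*dt) = 0.993397
Stock lattice S(k, i) with i counting down-moves:
  k=0: S(0,0) = 11.4400
  k=1: S(1,0) = 13.5081; S(1,1) = 9.6886
  k=2: S(2,0) = 15.9500; S(2,1) = 11.4400; S(2,2) = 8.2053
  k=3: S(3,0) = 18.8333; S(3,1) = 13.5081; S(3,2) = 9.6886; S(3,3) = 6.9491
  k=4: S(4,0) = 22.2379; S(4,1) = 15.9500; S(4,2) = 11.4400; S(4,3) = 8.2053; S(4,4) = 5.8852
Terminal payoffs V(N, i) = max(S_T - K, 0):
  V(4,0) = 10.867863; V(4,1) = 4.579958; V(4,2) = 0.070000; V(4,3) = 0.000000; V(4,4) = 0.000000
Backward induction: V(k, i) = exp(-r*dt) * [p * V(k+1, i) + (1-p) * V(k+1, i+1)].
  V(3,0) = exp(-r*dt) * [p*10.867863 + (1-p)*4.579958] = 7.538371
  V(3,1) = exp(-r*dt) * [p*4.579958 + (1-p)*0.070000] = 2.213131
  V(3,2) = exp(-r*dt) * [p*0.070000 + (1-p)*0.000000] = 0.033271
  V(3,3) = exp(-r*dt) * [p*0.000000 + (1-p)*0.000000] = 0.000000
  V(2,0) = exp(-r*dt) * [p*7.538371 + (1-p)*2.213131] = 4.729616
  V(2,1) = exp(-r*dt) * [p*2.213131 + (1-p)*0.033271] = 1.069144
  V(2,2) = exp(-r*dt) * [p*0.033271 + (1-p)*0.000000] = 0.015814
  V(1,0) = exp(-r*dt) * [p*4.729616 + (1-p)*1.069144] = 2.801915
  V(1,1) = exp(-r*dt) * [p*1.069144 + (1-p)*0.015814] = 0.516360
  V(0,0) = exp(-r*dt) * [p*2.801915 + (1-p)*0.516360] = 1.599280


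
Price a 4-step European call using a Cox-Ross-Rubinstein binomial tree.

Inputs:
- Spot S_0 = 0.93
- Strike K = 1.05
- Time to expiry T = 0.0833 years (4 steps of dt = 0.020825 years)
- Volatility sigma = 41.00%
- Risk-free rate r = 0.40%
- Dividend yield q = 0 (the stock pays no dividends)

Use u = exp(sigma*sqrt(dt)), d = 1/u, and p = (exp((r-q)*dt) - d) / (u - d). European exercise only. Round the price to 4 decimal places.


dt = T/N = 0.020825
u = exp(sigma*sqrt(dt)) = 1.060952; d = 1/u = 0.942550
p = (exp((r-q)*dt) - d) / (u - d) = 0.485916
Discount per step: exp(-r*dt) = 0.999917
Stock lattice S(k, i) with i counting down-moves:
  k=0: S(0,0) = 0.9300
  k=1: S(1,0) = 0.9867; S(1,1) = 0.8766
  k=2: S(2,0) = 1.0468; S(2,1) = 0.9300; S(2,2) = 0.8262
  k=3: S(3,0) = 1.1106; S(3,1) = 0.9867; S(3,2) = 0.8766; S(3,3) = 0.7787
  k=4: S(4,0) = 1.1783; S(4,1) = 1.0468; S(4,2) = 0.9300; S(4,3) = 0.8262; S(4,4) = 0.7340
Terminal payoffs V(N, i) = max(S_T - K, 0):
  V(4,0) = 0.128327; V(4,1) = 0.000000; V(4,2) = 0.000000; V(4,3) = 0.000000; V(4,4) = 0.000000
Backward induction: V(k, i) = exp(-r*dt) * [p * V(k+1, i) + (1-p) * V(k+1, i+1)].
  V(3,0) = exp(-r*dt) * [p*0.128327 + (1-p)*0.000000] = 0.062351
  V(3,1) = exp(-r*dt) * [p*0.000000 + (1-p)*0.000000] = 0.000000
  V(3,2) = exp(-r*dt) * [p*0.000000 + (1-p)*0.000000] = 0.000000
  V(3,3) = exp(-r*dt) * [p*0.000000 + (1-p)*0.000000] = 0.000000
  V(2,0) = exp(-r*dt) * [p*0.062351 + (1-p)*0.000000] = 0.030295
  V(2,1) = exp(-r*dt) * [p*0.000000 + (1-p)*0.000000] = 0.000000
  V(2,2) = exp(-r*dt) * [p*0.000000 + (1-p)*0.000000] = 0.000000
  V(1,0) = exp(-r*dt) * [p*0.030295 + (1-p)*0.000000] = 0.014720
  V(1,1) = exp(-r*dt) * [p*0.000000 + (1-p)*0.000000] = 0.000000
  V(0,0) = exp(-r*dt) * [p*0.014720 + (1-p)*0.000000] = 0.007152

Answer: Price = V(0,0) = 0.0072


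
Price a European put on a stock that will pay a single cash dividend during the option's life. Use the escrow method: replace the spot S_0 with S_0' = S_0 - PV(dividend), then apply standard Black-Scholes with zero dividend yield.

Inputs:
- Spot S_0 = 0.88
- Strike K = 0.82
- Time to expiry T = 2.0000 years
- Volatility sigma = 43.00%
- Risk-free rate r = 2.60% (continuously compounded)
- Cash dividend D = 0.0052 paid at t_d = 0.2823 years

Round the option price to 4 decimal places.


Answer: Price = 0.1528

Derivation:
PV(D) = D * exp(-r * t_d) = 0.0052 * 0.99268707 = 0.00516197
S_0' = S_0 - PV(D) = 0.8800 - 0.00516197 = 0.87483803
d1 = (ln(S_0'/K) + (r + sigma^2/2)*T) / (sigma*sqrt(T)) = 0.49601800
d2 = d1 - sigma*sqrt(T) = -0.11209383
exp(-rT) = 0.94932887
N(-d1) = 0.30994085; N(-d2) = 0.54462549
P = K * exp(-rT) * N(-d2) - S_0' * N(-d1) = 0.8200 * 0.94932887 * 0.54462549 - 0.87483803 * 0.30994085 = 0.1528


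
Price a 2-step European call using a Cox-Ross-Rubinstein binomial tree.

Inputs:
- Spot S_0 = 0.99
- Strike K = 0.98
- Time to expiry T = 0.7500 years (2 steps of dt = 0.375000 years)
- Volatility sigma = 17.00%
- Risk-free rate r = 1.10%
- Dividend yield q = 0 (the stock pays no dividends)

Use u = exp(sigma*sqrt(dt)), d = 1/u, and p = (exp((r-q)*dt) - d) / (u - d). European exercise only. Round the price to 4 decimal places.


Answer: Price = V(0,0) = 0.0628

Derivation:
dt = T/N = 0.375000
u = exp(sigma*sqrt(dt)) = 1.109715; d = 1/u = 0.901132
p = (exp((r-q)*dt) - d) / (u - d) = 0.493815
Discount per step: exp(-r*dt) = 0.995883
Stock lattice S(k, i) with i counting down-moves:
  k=0: S(0,0) = 0.9900
  k=1: S(1,0) = 1.0986; S(1,1) = 0.8921
  k=2: S(2,0) = 1.2192; S(2,1) = 0.9900; S(2,2) = 0.8039
Terminal payoffs V(N, i) = max(S_T - K, 0):
  V(2,0) = 0.239153; V(2,1) = 0.010000; V(2,2) = 0.000000
Backward induction: V(k, i) = exp(-r*dt) * [p * V(k+1, i) + (1-p) * V(k+1, i+1)].
  V(1,0) = exp(-r*dt) * [p*0.239153 + (1-p)*0.010000] = 0.122652
  V(1,1) = exp(-r*dt) * [p*0.010000 + (1-p)*0.000000] = 0.004918
  V(0,0) = exp(-r*dt) * [p*0.122652 + (1-p)*0.004918] = 0.062797


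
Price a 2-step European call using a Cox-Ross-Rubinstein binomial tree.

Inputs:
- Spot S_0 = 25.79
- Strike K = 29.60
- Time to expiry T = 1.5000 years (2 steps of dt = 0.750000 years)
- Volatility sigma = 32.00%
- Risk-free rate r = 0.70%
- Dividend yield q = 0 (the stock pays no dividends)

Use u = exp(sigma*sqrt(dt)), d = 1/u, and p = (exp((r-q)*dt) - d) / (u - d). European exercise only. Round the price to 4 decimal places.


dt = T/N = 0.750000
u = exp(sigma*sqrt(dt)) = 1.319335; d = 1/u = 0.757957
p = (exp((r-q)*dt) - d) / (u - d) = 0.440535
Discount per step: exp(-r*dt) = 0.994764
Stock lattice S(k, i) with i counting down-moves:
  k=0: S(0,0) = 25.7900
  k=1: S(1,0) = 34.0257; S(1,1) = 19.5477
  k=2: S(2,0) = 44.8913; S(2,1) = 25.7900; S(2,2) = 14.8163
Terminal payoffs V(N, i) = max(S_T - K, 0):
  V(2,0) = 15.291258; V(2,1) = 0.000000; V(2,2) = 0.000000
Backward induction: V(k, i) = exp(-r*dt) * [p * V(k+1, i) + (1-p) * V(k+1, i+1)].
  V(1,0) = exp(-r*dt) * [p*15.291258 + (1-p)*0.000000] = 6.701055
  V(1,1) = exp(-r*dt) * [p*0.000000 + (1-p)*0.000000] = 0.000000
  V(0,0) = exp(-r*dt) * [p*6.701055 + (1-p)*0.000000] = 2.936589

Answer: Price = V(0,0) = 2.9366


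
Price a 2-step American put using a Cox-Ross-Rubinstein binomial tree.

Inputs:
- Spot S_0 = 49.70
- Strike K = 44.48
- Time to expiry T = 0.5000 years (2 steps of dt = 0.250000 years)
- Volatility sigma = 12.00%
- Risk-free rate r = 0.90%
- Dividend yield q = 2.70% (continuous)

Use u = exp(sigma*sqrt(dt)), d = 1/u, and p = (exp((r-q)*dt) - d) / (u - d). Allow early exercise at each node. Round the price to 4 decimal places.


dt = T/N = 0.250000
u = exp(sigma*sqrt(dt)) = 1.061837; d = 1/u = 0.941765
p = (exp((r-q)*dt) - d) / (u - d) = 0.447611
Discount per step: exp(-r*dt) = 0.997753
Stock lattice S(k, i) with i counting down-moves:
  k=0: S(0,0) = 49.7000
  k=1: S(1,0) = 52.7733; S(1,1) = 46.8057
  k=2: S(2,0) = 56.0366; S(2,1) = 49.7000; S(2,2) = 44.0799
Terminal payoffs V(N, i) = max(K - S_T, 0):
  V(2,0) = 0.000000; V(2,1) = 0.000000; V(2,2) = 0.400054
Backward induction: V(k, i) = exp(-r*dt) * [p * V(k+1, i) + (1-p) * V(k+1, i+1)]; then take max(V_cont, immediate exercise) for American.
  V(1,0) = exp(-r*dt) * [p*0.000000 + (1-p)*0.000000] = 0.000000; exercise = 0.000000; V(1,0) = max -> 0.000000
  V(1,1) = exp(-r*dt) * [p*0.000000 + (1-p)*0.400054] = 0.220489; exercise = 0.000000; V(1,1) = max -> 0.220489
  V(0,0) = exp(-r*dt) * [p*0.000000 + (1-p)*0.220489] = 0.121522; exercise = 0.000000; V(0,0) = max -> 0.121522

Answer: Price = V(0,0) = 0.1215


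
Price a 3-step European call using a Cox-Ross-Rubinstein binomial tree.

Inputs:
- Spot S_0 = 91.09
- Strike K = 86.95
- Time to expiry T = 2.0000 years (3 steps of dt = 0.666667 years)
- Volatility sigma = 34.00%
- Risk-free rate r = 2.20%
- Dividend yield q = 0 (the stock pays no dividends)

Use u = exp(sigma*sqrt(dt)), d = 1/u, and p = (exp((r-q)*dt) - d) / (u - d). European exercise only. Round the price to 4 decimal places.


Answer: Price = V(0,0) = 22.0607

Derivation:
dt = T/N = 0.666667
u = exp(sigma*sqrt(dt)) = 1.319970; d = 1/u = 0.757593
p = (exp((r-q)*dt) - d) / (u - d) = 0.457312
Discount per step: exp(-r*dt) = 0.985440
Stock lattice S(k, i) with i counting down-moves:
  k=0: S(0,0) = 91.0900
  k=1: S(1,0) = 120.2360; S(1,1) = 69.0092
  k=2: S(2,0) = 158.7079; S(2,1) = 91.0900; S(2,2) = 52.2809
  k=3: S(3,0) = 209.4897; S(3,1) = 120.2360; S(3,2) = 69.0092; S(3,3) = 39.6076
Terminal payoffs V(N, i) = max(S_T - K, 0):
  V(3,0) = 122.539693; V(3,1) = 33.286047; V(3,2) = 0.000000; V(3,3) = 0.000000
Backward induction: V(k, i) = exp(-r*dt) * [p * V(k+1, i) + (1-p) * V(k+1, i+1)].
  V(2,0) = exp(-r*dt) * [p*122.539693 + (1-p)*33.286047] = 73.023908
  V(2,1) = exp(-r*dt) * [p*33.286047 + (1-p)*0.000000] = 15.000483
  V(2,2) = exp(-r*dt) * [p*0.000000 + (1-p)*0.000000] = 0.000000
  V(1,0) = exp(-r*dt) * [p*73.023908 + (1-p)*15.000483] = 40.930557
  V(1,1) = exp(-r*dt) * [p*15.000483 + (1-p)*0.000000] = 6.760024
  V(0,0) = exp(-r*dt) * [p*40.930557 + (1-p)*6.760024] = 22.060681


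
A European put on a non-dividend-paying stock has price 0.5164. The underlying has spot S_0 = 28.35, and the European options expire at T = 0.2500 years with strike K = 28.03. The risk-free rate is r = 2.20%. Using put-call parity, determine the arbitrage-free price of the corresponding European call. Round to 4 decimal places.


Put-call parity: C - P = S_0 * exp(-qT) - K * exp(-rT).
S_0 * exp(-qT) = 28.3500 * 1.00000000 = 28.35000000
K * exp(-rT) = 28.0300 * 0.99451510 = 27.87625818
C = P + S*exp(-qT) - K*exp(-rT)
C = 0.5164 + 28.35000000 - 27.87625818 = 0.9901

Answer: Call price = 0.9901


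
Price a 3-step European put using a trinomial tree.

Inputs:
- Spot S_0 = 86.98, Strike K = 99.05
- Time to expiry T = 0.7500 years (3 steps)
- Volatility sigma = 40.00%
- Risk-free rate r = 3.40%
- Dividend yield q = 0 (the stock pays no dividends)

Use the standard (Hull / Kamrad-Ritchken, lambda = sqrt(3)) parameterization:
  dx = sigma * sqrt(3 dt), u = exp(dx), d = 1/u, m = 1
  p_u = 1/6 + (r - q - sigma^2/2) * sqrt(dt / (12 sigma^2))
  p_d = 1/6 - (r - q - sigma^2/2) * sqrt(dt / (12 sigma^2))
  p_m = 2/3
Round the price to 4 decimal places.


Answer: Price = V(0,0) = 18.3219

Derivation:
dt = T/N = 0.250000; dx = sigma*sqrt(3*dt) = 0.346410
u = exp(dx) = 1.413982; d = 1/u = 0.707222
p_u = 0.150068, p_m = 0.666667, p_d = 0.183265
Discount per step: exp(-r*dt) = 0.991536
Stock lattice S(k, j) with j the centered position index:
  k=0: S(0,+0) = 86.9800
  k=1: S(1,-1) = 61.5142; S(1,+0) = 86.9800; S(1,+1) = 122.9882
  k=2: S(2,-2) = 43.5042; S(2,-1) = 61.5142; S(2,+0) = 86.9800; S(2,+1) = 122.9882; S(2,+2) = 173.9031
  k=3: S(3,-3) = 30.7672; S(3,-2) = 43.5042; S(3,-1) = 61.5142; S(3,+0) = 86.9800; S(3,+1) = 122.9882; S(3,+2) = 173.9031; S(3,+3) = 245.8960
Terminal payoffs V(N, j) = max(K - S_T, 0):
  V(3,-3) = 68.282845; V(3,-2) = 55.545783; V(3,-1) = 37.535800; V(3,+0) = 12.070000; V(3,+1) = 0.000000; V(3,+2) = 0.000000; V(3,+3) = 0.000000
Backward induction: V(k, j) = exp(-r*dt) * [p_u * V(k+1, j+1) + p_m * V(k+1, j) + p_d * V(k+1, j-1)]
  V(2,-2) = exp(-r*dt) * [p_u*37.535800 + p_m*55.545783 + p_d*68.282845] = 54.710308
  V(2,-1) = exp(-r*dt) * [p_u*12.070000 + p_m*37.535800 + p_d*55.545783] = 36.701518
  V(2,+0) = exp(-r*dt) * [p_u*0.000000 + p_m*12.070000 + p_d*37.535800] = 14.799353
  V(2,+1) = exp(-r*dt) * [p_u*0.000000 + p_m*0.000000 + p_d*12.070000] = 2.193292
  V(2,+2) = exp(-r*dt) * [p_u*0.000000 + p_m*0.000000 + p_d*0.000000] = 0.000000
  V(1,-1) = exp(-r*dt) * [p_u*14.799353 + p_m*36.701518 + p_d*54.710308] = 36.404341
  V(1,+0) = exp(-r*dt) * [p_u*2.193292 + p_m*14.799353 + p_d*36.701518] = 16.778276
  V(1,+1) = exp(-r*dt) * [p_u*0.000000 + p_m*2.193292 + p_d*14.799353] = 4.139073
  V(0,+0) = exp(-r*dt) * [p_u*4.139073 + p_m*16.778276 + p_d*36.404341] = 18.321918


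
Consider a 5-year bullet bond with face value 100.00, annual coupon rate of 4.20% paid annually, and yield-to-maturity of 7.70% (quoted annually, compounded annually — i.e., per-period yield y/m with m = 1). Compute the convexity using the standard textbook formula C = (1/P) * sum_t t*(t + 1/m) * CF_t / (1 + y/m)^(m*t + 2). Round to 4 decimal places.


Coupon per period c = face * coupon_rate / m = 4.200000
Periods per year m = 1; per-period yield y/m = 0.077000
Number of cashflows N = 5
Cashflows (t years, CF_t, discount factor 1/(1+y/m)^(m*t), PV):
  t = 1.0000: CF_t = 4.200000, DF = 0.928505, PV = 3.899721
  t = 2.0000: CF_t = 4.200000, DF = 0.862122, PV = 3.620911
  t = 3.0000: CF_t = 4.200000, DF = 0.800484, PV = 3.362035
  t = 4.0000: CF_t = 4.200000, DF = 0.743254, PV = 3.121666
  t = 5.0000: CF_t = 104.200000, DF = 0.690115, PV = 71.909986
Price P = sum_t PV_t = 85.914319
Convexity numerator sum_t t*(t + 1/m) * CF_t / (1+y/m)^(m*t + 2):
  t = 1.0000: term = 6.724069
  t = 2.0000: term = 18.729998
  t = 3.0000: term = 34.781797
  t = 4.0000: term = 53.825127
  t = 5.0000: term = 1859.854846
Convexity = (1/P) * sum = 1973.915838 / 85.914319 = 22.975400

Answer: Convexity = 22.9754


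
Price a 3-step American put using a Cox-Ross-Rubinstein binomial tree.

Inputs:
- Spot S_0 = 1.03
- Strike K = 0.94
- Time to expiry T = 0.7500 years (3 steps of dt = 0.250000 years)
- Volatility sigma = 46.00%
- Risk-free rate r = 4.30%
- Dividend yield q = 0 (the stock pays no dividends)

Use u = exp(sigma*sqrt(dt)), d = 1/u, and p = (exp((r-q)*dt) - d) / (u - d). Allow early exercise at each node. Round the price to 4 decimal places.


dt = T/N = 0.250000
u = exp(sigma*sqrt(dt)) = 1.258600; d = 1/u = 0.794534
p = (exp((r-q)*dt) - d) / (u - d) = 0.466042
Discount per step: exp(-r*dt) = 0.989308
Stock lattice S(k, i) with i counting down-moves:
  k=0: S(0,0) = 1.0300
  k=1: S(1,0) = 1.2964; S(1,1) = 0.8184
  k=2: S(2,0) = 1.6316; S(2,1) = 1.0300; S(2,2) = 0.6502
  k=3: S(3,0) = 2.0535; S(3,1) = 1.2964; S(3,2) = 0.8184; S(3,3) = 0.5166
Terminal payoffs V(N, i) = max(K - S_T, 0):
  V(3,0) = 0.000000; V(3,1) = 0.000000; V(3,2) = 0.121630; V(3,3) = 0.423377
Backward induction: V(k, i) = exp(-r*dt) * [p * V(k+1, i) + (1-p) * V(k+1, i+1)]; then take max(V_cont, immediate exercise) for American.
  V(2,0) = exp(-r*dt) * [p*0.000000 + (1-p)*0.000000] = 0.000000; exercise = 0.000000; V(2,0) = max -> 0.000000
  V(2,1) = exp(-r*dt) * [p*0.000000 + (1-p)*0.121630] = 0.064251; exercise = 0.000000; V(2,1) = max -> 0.064251
  V(2,2) = exp(-r*dt) * [p*0.121630 + (1-p)*0.423377] = 0.279727; exercise = 0.289778; V(2,2) = max -> 0.289778
  V(1,0) = exp(-r*dt) * [p*0.000000 + (1-p)*0.064251] = 0.033941; exercise = 0.000000; V(1,0) = max -> 0.033941
  V(1,1) = exp(-r*dt) * [p*0.064251 + (1-p)*0.289778] = 0.182698; exercise = 0.121630; V(1,1) = max -> 0.182698
  V(0,0) = exp(-r*dt) * [p*0.033941 + (1-p)*0.182698] = 0.112159; exercise = 0.000000; V(0,0) = max -> 0.112159

Answer: Price = V(0,0) = 0.1122


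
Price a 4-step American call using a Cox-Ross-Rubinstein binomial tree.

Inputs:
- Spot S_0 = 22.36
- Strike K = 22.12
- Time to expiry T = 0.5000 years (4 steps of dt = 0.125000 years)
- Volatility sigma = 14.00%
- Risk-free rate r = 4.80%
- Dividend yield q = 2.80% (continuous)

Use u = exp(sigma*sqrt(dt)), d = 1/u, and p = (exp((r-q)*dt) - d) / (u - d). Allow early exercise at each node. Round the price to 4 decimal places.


Answer: Price = V(0,0) = 1.0935

Derivation:
dt = T/N = 0.125000
u = exp(sigma*sqrt(dt)) = 1.050743; d = 1/u = 0.951708
p = (exp((r-q)*dt) - d) / (u - d) = 0.512903
Discount per step: exp(-r*dt) = 0.994018
Stock lattice S(k, i) with i counting down-moves:
  k=0: S(0,0) = 22.3600
  k=1: S(1,0) = 23.4946; S(1,1) = 21.2802
  k=2: S(2,0) = 24.6868; S(2,1) = 22.3600; S(2,2) = 20.2525
  k=3: S(3,0) = 25.9395; S(3,1) = 23.4946; S(3,2) = 21.2802; S(3,3) = 19.2745
  k=4: S(4,0) = 27.2557; S(4,1) = 24.6868; S(4,2) = 22.3600; S(4,3) = 20.2525; S(4,4) = 18.3437
Terminal payoffs V(N, i) = max(S_T - K, 0):
  V(4,0) = 5.135724; V(4,1) = 2.566798; V(4,2) = 0.240000; V(4,3) = 0.000000; V(4,4) = 0.000000
Backward induction: V(k, i) = exp(-r*dt) * [p * V(k+1, i) + (1-p) * V(k+1, i+1)]; then take max(V_cont, immediate exercise) for American.
  V(3,0) = exp(-r*dt) * [p*5.135724 + (1-p)*2.566798] = 3.861172; exercise = 3.819478; V(3,0) = max -> 3.861172
  V(3,1) = exp(-r*dt) * [p*2.566798 + (1-p)*0.240000] = 1.424847; exercise = 1.374612; V(3,1) = max -> 1.424847
  V(3,2) = exp(-r*dt) * [p*0.240000 + (1-p)*0.000000] = 0.122360; exercise = 0.000000; V(3,2) = max -> 0.122360
  V(3,3) = exp(-r*dt) * [p*0.000000 + (1-p)*0.000000] = 0.000000; exercise = 0.000000; V(3,3) = max -> 0.000000
  V(2,0) = exp(-r*dt) * [p*3.861172 + (1-p)*1.424847] = 2.658447; exercise = 2.566798; V(2,0) = max -> 2.658447
  V(2,1) = exp(-r*dt) * [p*1.424847 + (1-p)*0.122360] = 0.785682; exercise = 0.240000; V(2,1) = max -> 0.785682
  V(2,2) = exp(-r*dt) * [p*0.122360 + (1-p)*0.000000] = 0.062384; exercise = 0.000000; V(2,2) = max -> 0.062384
  V(1,0) = exp(-r*dt) * [p*2.658447 + (1-p)*0.785682] = 1.735783; exercise = 1.374612; V(1,0) = max -> 1.735783
  V(1,1) = exp(-r*dt) * [p*0.785682 + (1-p)*0.062384] = 0.430773; exercise = 0.000000; V(1,1) = max -> 0.430773
  V(0,0) = exp(-r*dt) * [p*1.735783 + (1-p)*0.430773] = 1.093536; exercise = 0.240000; V(0,0) = max -> 1.093536


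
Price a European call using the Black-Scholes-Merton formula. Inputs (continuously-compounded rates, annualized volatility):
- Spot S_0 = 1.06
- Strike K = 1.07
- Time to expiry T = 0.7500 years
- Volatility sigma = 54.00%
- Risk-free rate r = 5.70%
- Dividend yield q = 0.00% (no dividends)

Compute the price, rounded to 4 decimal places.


d1 = (ln(S/K) + (r - q + 0.5*sigma^2) * T) / (sigma * sqrt(T)) = 0.30516225
d2 = d1 - sigma * sqrt(T) = -0.16249147
exp(-rT) = 0.95815090; exp(-qT) = 1.00000000
C = S_0 * exp(-qT) * N(d1) - K * exp(-rT) * N(d2)
N(d1) = 0.61987871; N(d2) = 0.43545942
C = 1.0600 * 1.00000000 * 0.61987871 - 1.0700 * 0.95815090 * 0.43545942 = 0.2106

Answer: Price = 0.2106


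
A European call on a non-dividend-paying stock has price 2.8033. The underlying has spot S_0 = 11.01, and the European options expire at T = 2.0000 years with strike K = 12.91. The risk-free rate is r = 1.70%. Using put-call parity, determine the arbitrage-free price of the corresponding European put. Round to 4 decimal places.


Put-call parity: C - P = S_0 * exp(-qT) - K * exp(-rT).
S_0 * exp(-qT) = 11.0100 * 1.00000000 = 11.01000000
K * exp(-rT) = 12.9100 * 0.96657150 = 12.47843812
P = C - S*exp(-qT) + K*exp(-rT)
P = 2.8033 - 11.01000000 + 12.47843812 = 4.2717

Answer: Put price = 4.2717


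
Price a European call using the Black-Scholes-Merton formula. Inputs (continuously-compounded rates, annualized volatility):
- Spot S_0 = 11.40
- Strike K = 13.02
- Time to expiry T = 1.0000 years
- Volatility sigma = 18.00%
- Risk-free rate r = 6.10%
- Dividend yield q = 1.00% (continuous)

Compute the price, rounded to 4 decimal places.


Answer: Price = 0.4480

Derivation:
d1 = (ln(S/K) + (r - q + 0.5*sigma^2) * T) / (sigma * sqrt(T)) = -0.36485156
d2 = d1 - sigma * sqrt(T) = -0.54485156
exp(-rT) = 0.94082324; exp(-qT) = 0.99004983
C = S_0 * exp(-qT) * N(d1) - K * exp(-rT) * N(d2)
N(d1) = 0.35761111; N(d2) = 0.29292781
C = 11.4000 * 0.99004983 * 0.35761111 - 13.0200 * 0.94082324 * 0.29292781 = 0.4480


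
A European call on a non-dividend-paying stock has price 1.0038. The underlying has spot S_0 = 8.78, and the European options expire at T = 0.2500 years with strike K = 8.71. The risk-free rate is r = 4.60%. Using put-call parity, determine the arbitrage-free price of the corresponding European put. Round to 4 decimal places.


Put-call parity: C - P = S_0 * exp(-qT) - K * exp(-rT).
S_0 * exp(-qT) = 8.7800 * 1.00000000 = 8.78000000
K * exp(-rT) = 8.7100 * 0.98856587 = 8.61040875
P = C - S*exp(-qT) + K*exp(-rT)
P = 1.0038 - 8.78000000 + 8.61040875 = 0.8342

Answer: Put price = 0.8342


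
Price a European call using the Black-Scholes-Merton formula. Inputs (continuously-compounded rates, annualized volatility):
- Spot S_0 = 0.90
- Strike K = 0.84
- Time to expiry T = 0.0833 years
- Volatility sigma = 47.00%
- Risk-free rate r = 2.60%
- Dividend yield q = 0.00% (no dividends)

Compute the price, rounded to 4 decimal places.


d1 = (ln(S/K) + (r - q + 0.5*sigma^2) * T) / (sigma * sqrt(T)) = 0.59239995
d2 = d1 - sigma * sqrt(T) = 0.45674977
exp(-rT) = 0.99783654; exp(-qT) = 1.00000000
C = S_0 * exp(-qT) * N(d1) - K * exp(-rT) * N(d2)
N(d1) = 0.72320860; N(d2) = 0.67607454
C = 0.9000 * 1.00000000 * 0.72320860 - 0.8400 * 0.99783654 * 0.67607454 = 0.0842

Answer: Price = 0.0842


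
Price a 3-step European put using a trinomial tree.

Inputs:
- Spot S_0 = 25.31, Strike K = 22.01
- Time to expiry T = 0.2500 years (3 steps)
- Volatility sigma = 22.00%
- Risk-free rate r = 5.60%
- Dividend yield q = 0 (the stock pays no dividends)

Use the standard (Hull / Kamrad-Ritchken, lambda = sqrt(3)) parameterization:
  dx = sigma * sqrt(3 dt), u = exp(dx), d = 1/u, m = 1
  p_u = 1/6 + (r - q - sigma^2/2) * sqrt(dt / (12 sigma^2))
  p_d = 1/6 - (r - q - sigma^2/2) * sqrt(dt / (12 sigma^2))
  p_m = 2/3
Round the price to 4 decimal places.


dt = T/N = 0.083333; dx = sigma*sqrt(3*dt) = 0.110000
u = exp(dx) = 1.116278; d = 1/u = 0.895834
p_u = 0.178712, p_m = 0.666667, p_d = 0.154621
Discount per step: exp(-r*dt) = 0.995344
Stock lattice S(k, j) with j the centered position index:
  k=0: S(0,+0) = 25.3100
  k=1: S(1,-1) = 22.6736; S(1,+0) = 25.3100; S(1,+1) = 28.2530
  k=2: S(2,-2) = 20.3118; S(2,-1) = 22.6736; S(2,+0) = 25.3100; S(2,+1) = 28.2530; S(2,+2) = 31.5382
  k=3: S(3,-3) = 18.1960; S(3,-2) = 20.3118; S(3,-1) = 22.6736; S(3,+0) = 25.3100; S(3,+1) = 28.2530; S(3,+2) = 31.5382; S(3,+3) = 35.2054
Terminal payoffs V(N, j) = max(K - S_T, 0):
  V(3,-3) = 3.814040; V(3,-2) = 1.698249; V(3,-1) = 0.000000; V(3,+0) = 0.000000; V(3,+1) = 0.000000; V(3,+2) = 0.000000; V(3,+3) = 0.000000
Backward induction: V(k, j) = exp(-r*dt) * [p_u * V(k+1, j+1) + p_m * V(k+1, j) + p_d * V(k+1, j-1)]
  V(2,-2) = exp(-r*dt) * [p_u*0.000000 + p_m*1.698249 + p_d*3.814040] = 1.713881
  V(2,-1) = exp(-r*dt) * [p_u*0.000000 + p_m*0.000000 + p_d*1.698249] = 0.261363
  V(2,+0) = exp(-r*dt) * [p_u*0.000000 + p_m*0.000000 + p_d*0.000000] = 0.000000
  V(2,+1) = exp(-r*dt) * [p_u*0.000000 + p_m*0.000000 + p_d*0.000000] = 0.000000
  V(2,+2) = exp(-r*dt) * [p_u*0.000000 + p_m*0.000000 + p_d*0.000000] = 0.000000
  V(1,-1) = exp(-r*dt) * [p_u*0.000000 + p_m*0.261363 + p_d*1.713881] = 0.437199
  V(1,+0) = exp(-r*dt) * [p_u*0.000000 + p_m*0.000000 + p_d*0.261363] = 0.040224
  V(1,+1) = exp(-r*dt) * [p_u*0.000000 + p_m*0.000000 + p_d*0.000000] = 0.000000
  V(0,+0) = exp(-r*dt) * [p_u*0.000000 + p_m*0.040224 + p_d*0.437199] = 0.093977

Answer: Price = V(0,0) = 0.0940


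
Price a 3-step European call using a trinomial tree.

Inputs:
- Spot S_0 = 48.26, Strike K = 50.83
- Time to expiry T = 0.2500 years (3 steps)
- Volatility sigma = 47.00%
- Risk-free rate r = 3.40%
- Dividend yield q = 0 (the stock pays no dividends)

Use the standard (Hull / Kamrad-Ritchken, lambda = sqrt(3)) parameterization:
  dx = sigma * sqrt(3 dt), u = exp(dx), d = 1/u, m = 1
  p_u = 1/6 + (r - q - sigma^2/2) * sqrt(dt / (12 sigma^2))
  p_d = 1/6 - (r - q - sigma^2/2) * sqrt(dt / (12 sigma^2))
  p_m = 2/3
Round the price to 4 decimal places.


Answer: Price = V(0,0) = 3.5894

Derivation:
dt = T/N = 0.083333; dx = sigma*sqrt(3*dt) = 0.235000
u = exp(dx) = 1.264909; d = 1/u = 0.790571
p_u = 0.153112, p_m = 0.666667, p_d = 0.180222
Discount per step: exp(-r*dt) = 0.997171
Stock lattice S(k, j) with j the centered position index:
  k=0: S(0,+0) = 48.2600
  k=1: S(1,-1) = 38.1529; S(1,+0) = 48.2600; S(1,+1) = 61.0445
  k=2: S(2,-2) = 30.1626; S(2,-1) = 38.1529; S(2,+0) = 48.2600; S(2,+1) = 61.0445; S(2,+2) = 77.2157
  k=3: S(3,-3) = 23.8457; S(3,-2) = 30.1626; S(3,-1) = 38.1529; S(3,+0) = 48.2600; S(3,+1) = 61.0445; S(3,+2) = 77.2157; S(3,+3) = 97.6708
Terminal payoffs V(N, j) = max(S_T - K, 0):
  V(3,-3) = 0.000000; V(3,-2) = 0.000000; V(3,-1) = 0.000000; V(3,+0) = 0.000000; V(3,+1) = 10.214497; V(3,+2) = 26.385720; V(3,+3) = 46.840841
Backward induction: V(k, j) = exp(-r*dt) * [p_u * V(k+1, j+1) + p_m * V(k+1, j) + p_d * V(k+1, j-1)]
  V(2,-2) = exp(-r*dt) * [p_u*0.000000 + p_m*0.000000 + p_d*0.000000] = 0.000000
  V(2,-1) = exp(-r*dt) * [p_u*0.000000 + p_m*0.000000 + p_d*0.000000] = 0.000000
  V(2,+0) = exp(-r*dt) * [p_u*10.214497 + p_m*0.000000 + p_d*0.000000] = 1.559534
  V(2,+1) = exp(-r*dt) * [p_u*26.385720 + p_m*10.214497 + p_d*0.000000] = 10.818930
  V(2,+2) = exp(-r*dt) * [p_u*46.840841 + p_m*26.385720 + p_d*10.214497] = 26.527965
  V(1,-1) = exp(-r*dt) * [p_u*1.559534 + p_m*0.000000 + p_d*0.000000] = 0.238107
  V(1,+0) = exp(-r*dt) * [p_u*10.818930 + p_m*1.559534 + p_d*0.000000] = 2.688566
  V(1,+1) = exp(-r*dt) * [p_u*26.527965 + p_m*10.818930 + p_d*1.559534] = 11.522730
  V(0,+0) = exp(-r*dt) * [p_u*11.522730 + p_m*2.688566 + p_d*0.238107] = 3.589370


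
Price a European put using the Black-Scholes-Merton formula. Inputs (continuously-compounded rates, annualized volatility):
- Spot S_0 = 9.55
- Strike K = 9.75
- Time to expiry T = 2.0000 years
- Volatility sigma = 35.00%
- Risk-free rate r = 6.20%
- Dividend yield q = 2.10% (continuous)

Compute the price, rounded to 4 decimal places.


d1 = (ln(S/K) + (r - q + 0.5*sigma^2) * T) / (sigma * sqrt(T)) = 0.37127928
d2 = d1 - sigma * sqrt(T) = -0.12369546
exp(-rT) = 0.88337984; exp(-qT) = 0.95886978
P = K * exp(-rT) * N(-d2) - S_0 * exp(-qT) * N(-d1)
N(-d1) = 0.35521476; N(-d2) = 0.54922180
P = 9.7500 * 0.88337984 * 0.54922180 - 9.5500 * 0.95886978 * 0.35521476 = 1.4776

Answer: Price = 1.4776


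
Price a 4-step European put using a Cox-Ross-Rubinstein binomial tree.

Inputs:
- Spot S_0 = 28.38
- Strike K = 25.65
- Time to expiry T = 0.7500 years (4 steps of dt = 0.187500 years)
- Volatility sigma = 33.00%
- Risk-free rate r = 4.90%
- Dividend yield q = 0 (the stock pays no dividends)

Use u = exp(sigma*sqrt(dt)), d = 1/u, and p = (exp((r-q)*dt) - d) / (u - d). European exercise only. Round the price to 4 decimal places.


Answer: Price = V(0,0) = 1.6528

Derivation:
dt = T/N = 0.187500
u = exp(sigma*sqrt(dt)) = 1.153608; d = 1/u = 0.866846
p = (exp((r-q)*dt) - d) / (u - d) = 0.496524
Discount per step: exp(-r*dt) = 0.990855
Stock lattice S(k, i) with i counting down-moves:
  k=0: S(0,0) = 28.3800
  k=1: S(1,0) = 32.7394; S(1,1) = 24.6011
  k=2: S(2,0) = 37.7684; S(2,1) = 28.3800; S(2,2) = 21.3253
  k=3: S(3,0) = 43.5699; S(3,1) = 32.7394; S(3,2) = 24.6011; S(3,3) = 18.4858
  k=4: S(4,0) = 50.2626; S(4,1) = 37.7684; S(4,2) = 28.3800; S(4,3) = 21.3253; S(4,4) = 16.0243
Terminal payoffs V(N, i) = max(K - S_T, 0):
  V(4,0) = 0.000000; V(4,1) = 0.000000; V(4,2) = 0.000000; V(4,3) = 4.324655; V(4,4) = 9.625675
Backward induction: V(k, i) = exp(-r*dt) * [p * V(k+1, i) + (1-p) * V(k+1, i+1)].
  V(3,0) = exp(-r*dt) * [p*0.000000 + (1-p)*0.000000] = 0.000000
  V(3,1) = exp(-r*dt) * [p*0.000000 + (1-p)*0.000000] = 0.000000
  V(3,2) = exp(-r*dt) * [p*0.000000 + (1-p)*4.324655] = 2.157449
  V(3,3) = exp(-r*dt) * [p*4.324655 + (1-p)*9.625675] = 6.929634
  V(2,0) = exp(-r*dt) * [p*0.000000 + (1-p)*0.000000] = 0.000000
  V(2,1) = exp(-r*dt) * [p*0.000000 + (1-p)*2.157449] = 1.076291
  V(2,2) = exp(-r*dt) * [p*2.157449 + (1-p)*6.929634] = 4.518428
  V(1,0) = exp(-r*dt) * [p*0.000000 + (1-p)*1.076291] = 0.536931
  V(1,1) = exp(-r*dt) * [p*1.076291 + (1-p)*4.518428] = 2.783633
  V(0,0) = exp(-r*dt) * [p*0.536931 + (1-p)*2.783633] = 1.652838


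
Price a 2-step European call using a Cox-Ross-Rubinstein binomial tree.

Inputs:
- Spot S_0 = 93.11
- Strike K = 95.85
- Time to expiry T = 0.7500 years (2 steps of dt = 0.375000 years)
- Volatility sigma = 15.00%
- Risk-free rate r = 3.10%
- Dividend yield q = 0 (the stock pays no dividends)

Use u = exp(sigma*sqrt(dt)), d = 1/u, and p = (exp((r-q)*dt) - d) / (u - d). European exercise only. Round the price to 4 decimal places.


dt = T/N = 0.375000
u = exp(sigma*sqrt(dt)) = 1.096207; d = 1/u = 0.912237
p = (exp((r-q)*dt) - d) / (u - d) = 0.540610
Discount per step: exp(-r*dt) = 0.988442
Stock lattice S(k, i) with i counting down-moves:
  k=0: S(0,0) = 93.1100
  k=1: S(1,0) = 102.0678; S(1,1) = 84.9384
  k=2: S(2,0) = 111.8874; S(2,1) = 93.1100; S(2,2) = 77.4839
Terminal payoffs V(N, i) = max(S_T - K, 0):
  V(2,0) = 16.037435; V(2,1) = 0.000000; V(2,2) = 0.000000
Backward induction: V(k, i) = exp(-r*dt) * [p * V(k+1, i) + (1-p) * V(k+1, i+1)].
  V(1,0) = exp(-r*dt) * [p*16.037435 + (1-p)*0.000000] = 8.569800
  V(1,1) = exp(-r*dt) * [p*0.000000 + (1-p)*0.000000] = 0.000000
  V(0,0) = exp(-r*dt) * [p*8.569800 + (1-p)*0.000000] = 4.579378

Answer: Price = V(0,0) = 4.5794


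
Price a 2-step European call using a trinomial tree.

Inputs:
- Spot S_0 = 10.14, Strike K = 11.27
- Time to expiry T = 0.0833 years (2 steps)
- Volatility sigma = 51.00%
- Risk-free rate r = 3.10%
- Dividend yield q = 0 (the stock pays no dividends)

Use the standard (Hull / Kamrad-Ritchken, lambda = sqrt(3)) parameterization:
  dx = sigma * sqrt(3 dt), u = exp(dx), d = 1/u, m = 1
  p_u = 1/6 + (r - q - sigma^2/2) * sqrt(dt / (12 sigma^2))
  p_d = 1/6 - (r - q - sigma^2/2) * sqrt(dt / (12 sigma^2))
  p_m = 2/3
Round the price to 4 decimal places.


dt = T/N = 0.041650; dx = sigma*sqrt(3*dt) = 0.180276
u = exp(dx) = 1.197548; d = 1/u = 0.835040
p_u = 0.155225, p_m = 0.666667, p_d = 0.178109
Discount per step: exp(-r*dt) = 0.998710
Stock lattice S(k, j) with j the centered position index:
  k=0: S(0,+0) = 10.1400
  k=1: S(1,-1) = 8.4673; S(1,+0) = 10.1400; S(1,+1) = 12.1431
  k=2: S(2,-2) = 7.0705; S(2,-1) = 8.4673; S(2,+0) = 10.1400; S(2,+1) = 12.1431; S(2,+2) = 14.5420
Terminal payoffs V(N, j) = max(S_T - K, 0):
  V(2,-2) = 0.000000; V(2,-1) = 0.000000; V(2,+0) = 0.000000; V(2,+1) = 0.873137; V(2,+2) = 3.271990
Backward induction: V(k, j) = exp(-r*dt) * [p_u * V(k+1, j+1) + p_m * V(k+1, j) + p_d * V(k+1, j-1)]
  V(1,-1) = exp(-r*dt) * [p_u*0.000000 + p_m*0.000000 + p_d*0.000000] = 0.000000
  V(1,+0) = exp(-r*dt) * [p_u*0.873137 + p_m*0.000000 + p_d*0.000000] = 0.135358
  V(1,+1) = exp(-r*dt) * [p_u*3.271990 + p_m*0.873137 + p_d*0.000000] = 1.088579
  V(0,+0) = exp(-r*dt) * [p_u*1.088579 + p_m*0.135358 + p_d*0.000000] = 0.258878

Answer: Price = V(0,0) = 0.2589


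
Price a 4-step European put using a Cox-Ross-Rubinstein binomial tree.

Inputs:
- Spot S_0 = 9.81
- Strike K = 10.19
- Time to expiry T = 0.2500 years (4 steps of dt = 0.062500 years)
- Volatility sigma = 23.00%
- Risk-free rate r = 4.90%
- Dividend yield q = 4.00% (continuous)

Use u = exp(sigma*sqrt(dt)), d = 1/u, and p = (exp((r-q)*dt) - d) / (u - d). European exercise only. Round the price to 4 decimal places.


Answer: Price = V(0,0) = 0.6707

Derivation:
dt = T/N = 0.062500
u = exp(sigma*sqrt(dt)) = 1.059185; d = 1/u = 0.944122
p = (exp((r-q)*dt) - d) / (u - d) = 0.490519
Discount per step: exp(-r*dt) = 0.996942
Stock lattice S(k, i) with i counting down-moves:
  k=0: S(0,0) = 9.8100
  k=1: S(1,0) = 10.3906; S(1,1) = 9.2618
  k=2: S(2,0) = 11.0056; S(2,1) = 9.8100; S(2,2) = 8.7443
  k=3: S(3,0) = 11.6569; S(3,1) = 10.3906; S(3,2) = 9.2618; S(3,3) = 8.2557
  k=4: S(4,0) = 12.3469; S(4,1) = 11.0056; S(4,2) = 9.8100; S(4,3) = 8.7443; S(4,4) = 7.7944
Terminal payoffs V(N, i) = max(K - S_T, 0):
  V(4,0) = 0.000000; V(4,1) = 0.000000; V(4,2) = 0.380000; V(4,3) = 1.445698; V(4,4) = 2.395625
Backward induction: V(k, i) = exp(-r*dt) * [p * V(k+1, i) + (1-p) * V(k+1, i+1)].
  V(3,0) = exp(-r*dt) * [p*0.000000 + (1-p)*0.000000] = 0.000000
  V(3,1) = exp(-r*dt) * [p*0.000000 + (1-p)*0.380000] = 0.193011
  V(3,2) = exp(-r*dt) * [p*0.380000 + (1-p)*1.445698] = 0.920131
  V(3,3) = exp(-r*dt) * [p*1.445698 + (1-p)*2.395625] = 1.923767
  V(2,0) = exp(-r*dt) * [p*0.000000 + (1-p)*0.193011] = 0.098035
  V(2,1) = exp(-r*dt) * [p*0.193011 + (1-p)*0.920131] = 0.561742
  V(2,2) = exp(-r*dt) * [p*0.920131 + (1-p)*1.923767] = 1.427088
  V(1,0) = exp(-r*dt) * [p*0.098035 + (1-p)*0.561742] = 0.333262
  V(1,1) = exp(-r*dt) * [p*0.561742 + (1-p)*1.427088] = 0.999553
  V(0,0) = exp(-r*dt) * [p*0.333262 + (1-p)*0.999553] = 0.670668
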